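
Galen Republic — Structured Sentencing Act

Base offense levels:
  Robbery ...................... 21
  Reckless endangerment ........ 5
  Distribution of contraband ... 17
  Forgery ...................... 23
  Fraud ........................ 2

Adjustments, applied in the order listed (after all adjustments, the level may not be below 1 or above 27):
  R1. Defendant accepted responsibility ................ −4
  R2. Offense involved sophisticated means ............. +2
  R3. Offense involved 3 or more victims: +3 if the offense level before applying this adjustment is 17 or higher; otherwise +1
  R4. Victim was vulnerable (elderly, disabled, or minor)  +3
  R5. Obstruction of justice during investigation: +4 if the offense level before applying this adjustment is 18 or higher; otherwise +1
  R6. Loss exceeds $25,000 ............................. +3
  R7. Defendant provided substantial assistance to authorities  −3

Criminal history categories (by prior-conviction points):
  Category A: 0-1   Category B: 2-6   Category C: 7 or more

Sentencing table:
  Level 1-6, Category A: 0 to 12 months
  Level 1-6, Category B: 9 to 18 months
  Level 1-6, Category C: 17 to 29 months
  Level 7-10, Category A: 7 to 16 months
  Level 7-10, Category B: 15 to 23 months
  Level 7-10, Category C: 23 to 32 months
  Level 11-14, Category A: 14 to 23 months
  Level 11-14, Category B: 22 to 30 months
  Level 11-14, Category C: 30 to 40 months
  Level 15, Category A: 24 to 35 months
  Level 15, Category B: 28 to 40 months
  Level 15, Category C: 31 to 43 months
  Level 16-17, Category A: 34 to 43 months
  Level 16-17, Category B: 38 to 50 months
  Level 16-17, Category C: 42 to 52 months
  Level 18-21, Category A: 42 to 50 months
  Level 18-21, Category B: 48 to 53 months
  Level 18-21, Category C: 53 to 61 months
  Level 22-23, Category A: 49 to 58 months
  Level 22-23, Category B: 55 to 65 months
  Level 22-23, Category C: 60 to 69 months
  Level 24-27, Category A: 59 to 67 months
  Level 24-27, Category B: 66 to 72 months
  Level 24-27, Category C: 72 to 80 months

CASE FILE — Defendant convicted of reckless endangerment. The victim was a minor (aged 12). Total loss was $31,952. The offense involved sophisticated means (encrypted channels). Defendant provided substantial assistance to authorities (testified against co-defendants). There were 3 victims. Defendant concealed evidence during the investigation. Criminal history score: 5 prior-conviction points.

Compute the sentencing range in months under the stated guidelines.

22-30 months

Base offense level for reckless endangerment: 5.
R1 does not apply.
R2 applies: 5 + 2 = 7.
R3 applies (level before this adjustment is 7 < 17, so +1): 7 + 1 = 8.
R4 applies: 8 + 3 = 11.
R5 applies (level before this adjustment is 11 < 18, so +1): 11 + 1 = 12.
R6 applies: 12 + 3 = 15.
R7 applies: 15 − 3 = 12.
Final offense level: 12.
Criminal history: 5 prior points → Category B (2-6).
Level 12 falls in the 11-14 band.
Grid: Level 11-14 × Category B = 22-30 months.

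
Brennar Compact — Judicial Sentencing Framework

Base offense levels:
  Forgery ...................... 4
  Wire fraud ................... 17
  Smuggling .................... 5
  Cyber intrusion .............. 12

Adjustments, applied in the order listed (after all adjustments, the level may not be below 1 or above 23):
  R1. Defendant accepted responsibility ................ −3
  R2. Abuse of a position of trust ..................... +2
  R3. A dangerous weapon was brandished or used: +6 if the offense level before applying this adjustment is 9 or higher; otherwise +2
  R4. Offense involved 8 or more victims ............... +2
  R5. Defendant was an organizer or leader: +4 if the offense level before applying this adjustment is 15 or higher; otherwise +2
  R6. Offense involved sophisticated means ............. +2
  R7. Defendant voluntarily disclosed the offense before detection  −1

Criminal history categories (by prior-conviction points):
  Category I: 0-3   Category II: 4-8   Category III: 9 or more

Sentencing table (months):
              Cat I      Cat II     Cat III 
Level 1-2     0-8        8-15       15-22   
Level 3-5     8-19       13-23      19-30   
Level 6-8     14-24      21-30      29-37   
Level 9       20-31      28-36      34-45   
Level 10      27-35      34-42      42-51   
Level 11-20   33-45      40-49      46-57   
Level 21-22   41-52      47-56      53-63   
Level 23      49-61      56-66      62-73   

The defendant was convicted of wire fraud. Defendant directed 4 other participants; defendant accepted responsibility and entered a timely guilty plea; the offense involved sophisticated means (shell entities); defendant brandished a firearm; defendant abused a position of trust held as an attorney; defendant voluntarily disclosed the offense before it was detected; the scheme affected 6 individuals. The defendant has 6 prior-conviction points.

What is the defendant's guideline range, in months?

56-66 months

Base offense level for wire fraud: 17.
R1 applies: 17 − 3 = 14.
R2 applies: 14 + 2 = 16.
R3 applies (level before this adjustment is 16 ≥ 9, so +6): 16 + 6 = 22.
R5 applies (level before this adjustment is 22 ≥ 15, so +4): 22 + 4 = 26.
R6 applies: 26 + 2 = 28.
R7 applies: 28 − 1 = 27.
Level 27 exceeds the maximum of 23; capped at 23.
Final offense level: 23.
Criminal history: 6 prior points → Category II (4-8).
Level 23 falls in the 23 band.
Grid: Level 23 × Category II = 56-66 months.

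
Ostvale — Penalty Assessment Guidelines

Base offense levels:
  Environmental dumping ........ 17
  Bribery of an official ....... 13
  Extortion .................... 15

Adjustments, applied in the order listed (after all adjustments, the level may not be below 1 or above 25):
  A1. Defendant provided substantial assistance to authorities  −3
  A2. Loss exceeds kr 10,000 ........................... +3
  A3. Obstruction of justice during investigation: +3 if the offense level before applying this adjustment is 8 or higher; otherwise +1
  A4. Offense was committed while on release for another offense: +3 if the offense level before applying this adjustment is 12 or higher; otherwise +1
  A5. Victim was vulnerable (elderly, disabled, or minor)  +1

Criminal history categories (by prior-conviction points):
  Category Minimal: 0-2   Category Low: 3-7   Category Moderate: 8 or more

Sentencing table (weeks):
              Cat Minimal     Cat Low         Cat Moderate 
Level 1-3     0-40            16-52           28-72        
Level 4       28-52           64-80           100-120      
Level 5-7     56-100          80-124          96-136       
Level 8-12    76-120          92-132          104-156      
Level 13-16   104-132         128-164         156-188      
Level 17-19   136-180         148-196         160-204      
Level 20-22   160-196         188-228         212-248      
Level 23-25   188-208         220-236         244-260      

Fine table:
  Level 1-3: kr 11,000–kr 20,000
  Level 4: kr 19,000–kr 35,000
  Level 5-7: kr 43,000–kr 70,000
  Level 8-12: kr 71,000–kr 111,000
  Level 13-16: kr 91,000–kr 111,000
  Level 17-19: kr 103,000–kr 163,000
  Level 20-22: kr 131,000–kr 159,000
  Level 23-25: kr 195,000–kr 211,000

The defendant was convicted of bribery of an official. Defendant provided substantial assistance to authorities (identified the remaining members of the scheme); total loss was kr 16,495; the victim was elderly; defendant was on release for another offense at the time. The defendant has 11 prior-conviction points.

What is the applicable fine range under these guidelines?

Base offense level for bribery of an official: 13.
A1 applies: 13 − 3 = 10.
A2 applies: 10 + 3 = 13.
A4 applies (level before this adjustment is 13 ≥ 12, so +3): 13 + 3 = 16.
A5 applies: 16 + 1 = 17.
Final offense level: 17.
Level 17 falls in the 17-19 band.
Fine table: Level 17-19 → kr 103,000–kr 163,000.

kr 103,000–kr 163,000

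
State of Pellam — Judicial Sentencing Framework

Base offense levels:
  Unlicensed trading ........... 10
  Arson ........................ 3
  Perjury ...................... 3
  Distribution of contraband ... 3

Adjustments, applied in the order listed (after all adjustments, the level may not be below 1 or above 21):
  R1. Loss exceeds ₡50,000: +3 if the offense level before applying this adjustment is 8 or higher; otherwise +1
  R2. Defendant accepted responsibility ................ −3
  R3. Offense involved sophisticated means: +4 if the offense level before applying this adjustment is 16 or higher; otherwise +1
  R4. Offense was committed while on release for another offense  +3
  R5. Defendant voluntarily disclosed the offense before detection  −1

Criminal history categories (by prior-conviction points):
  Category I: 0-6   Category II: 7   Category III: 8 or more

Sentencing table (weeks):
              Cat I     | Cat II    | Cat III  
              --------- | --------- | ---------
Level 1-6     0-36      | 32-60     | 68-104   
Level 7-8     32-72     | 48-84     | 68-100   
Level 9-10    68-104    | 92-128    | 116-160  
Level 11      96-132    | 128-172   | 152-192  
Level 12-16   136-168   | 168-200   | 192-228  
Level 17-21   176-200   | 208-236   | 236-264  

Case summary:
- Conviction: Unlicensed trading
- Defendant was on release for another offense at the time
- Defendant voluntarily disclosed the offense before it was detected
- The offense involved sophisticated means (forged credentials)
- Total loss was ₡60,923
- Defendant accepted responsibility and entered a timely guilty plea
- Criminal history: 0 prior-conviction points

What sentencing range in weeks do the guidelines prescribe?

Base offense level for unlicensed trading: 10.
R1 applies (level before this adjustment is 10 ≥ 8, so +3): 10 + 3 = 13.
R2 applies: 13 − 3 = 10.
R3 applies (level before this adjustment is 10 < 16, so +1): 10 + 1 = 11.
R4 applies: 11 + 3 = 14.
R5 applies: 14 − 1 = 13.
Final offense level: 13.
Criminal history: 0 prior points → Category I (0-6).
Level 13 falls in the 12-16 band.
Grid: Level 12-16 × Category I = 136-168 weeks.

136-168 weeks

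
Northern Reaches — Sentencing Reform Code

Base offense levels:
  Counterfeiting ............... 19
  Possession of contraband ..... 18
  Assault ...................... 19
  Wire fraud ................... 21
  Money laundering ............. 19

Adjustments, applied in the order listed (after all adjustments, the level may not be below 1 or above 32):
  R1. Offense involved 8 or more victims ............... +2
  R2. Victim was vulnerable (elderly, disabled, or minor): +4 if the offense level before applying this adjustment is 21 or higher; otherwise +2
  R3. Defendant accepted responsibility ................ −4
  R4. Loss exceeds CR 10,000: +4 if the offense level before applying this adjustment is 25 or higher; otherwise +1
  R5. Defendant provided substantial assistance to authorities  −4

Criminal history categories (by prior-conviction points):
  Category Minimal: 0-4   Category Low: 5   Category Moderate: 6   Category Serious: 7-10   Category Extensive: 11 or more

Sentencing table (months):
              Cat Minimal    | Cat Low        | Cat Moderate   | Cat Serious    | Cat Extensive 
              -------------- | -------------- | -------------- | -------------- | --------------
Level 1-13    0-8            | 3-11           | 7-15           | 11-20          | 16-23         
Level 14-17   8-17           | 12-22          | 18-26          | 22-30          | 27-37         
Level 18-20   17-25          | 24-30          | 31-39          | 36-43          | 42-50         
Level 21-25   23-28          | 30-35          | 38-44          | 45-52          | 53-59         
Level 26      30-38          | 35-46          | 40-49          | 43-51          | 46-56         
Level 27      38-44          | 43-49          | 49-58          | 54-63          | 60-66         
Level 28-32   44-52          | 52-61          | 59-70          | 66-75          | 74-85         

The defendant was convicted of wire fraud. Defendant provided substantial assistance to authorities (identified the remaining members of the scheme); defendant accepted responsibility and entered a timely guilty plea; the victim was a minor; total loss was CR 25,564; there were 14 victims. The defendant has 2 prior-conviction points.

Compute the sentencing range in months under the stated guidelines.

17-25 months

Base offense level for wire fraud: 21.
R1 applies: 21 + 2 = 23.
R2 applies (level before this adjustment is 23 ≥ 21, so +4): 23 + 4 = 27.
R3 applies: 27 − 4 = 23.
R4 applies (level before this adjustment is 23 < 25, so +1): 23 + 1 = 24.
R5 applies: 24 − 4 = 20.
Final offense level: 20.
Criminal history: 2 prior points → Category Minimal (0-4).
Level 20 falls in the 18-20 band.
Grid: Level 18-20 × Category Minimal = 17-25 months.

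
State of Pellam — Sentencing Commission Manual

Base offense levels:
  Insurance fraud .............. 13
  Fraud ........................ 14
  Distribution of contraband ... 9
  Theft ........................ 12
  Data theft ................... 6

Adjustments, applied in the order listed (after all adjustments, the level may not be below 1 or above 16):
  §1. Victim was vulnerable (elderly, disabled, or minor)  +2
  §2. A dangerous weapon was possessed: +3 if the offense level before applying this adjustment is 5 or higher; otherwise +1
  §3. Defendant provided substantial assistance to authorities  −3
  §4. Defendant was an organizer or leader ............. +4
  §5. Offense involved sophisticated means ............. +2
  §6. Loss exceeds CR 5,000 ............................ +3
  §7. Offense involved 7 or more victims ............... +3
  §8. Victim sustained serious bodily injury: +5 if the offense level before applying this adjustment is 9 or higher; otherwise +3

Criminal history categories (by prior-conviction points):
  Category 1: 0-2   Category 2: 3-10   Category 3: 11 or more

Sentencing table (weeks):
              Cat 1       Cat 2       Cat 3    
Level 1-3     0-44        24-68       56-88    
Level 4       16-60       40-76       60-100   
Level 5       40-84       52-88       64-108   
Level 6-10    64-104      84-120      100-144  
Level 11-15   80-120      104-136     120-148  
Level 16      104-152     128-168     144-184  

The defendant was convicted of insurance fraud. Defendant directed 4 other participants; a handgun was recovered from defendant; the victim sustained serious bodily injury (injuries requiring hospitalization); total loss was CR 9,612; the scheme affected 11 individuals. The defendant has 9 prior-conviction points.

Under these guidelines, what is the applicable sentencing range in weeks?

128-168 weeks

Base offense level for insurance fraud: 13.
§1 does not apply.
§2 applies (level before this adjustment is 13 ≥ 5, so +3): 13 + 3 = 16.
§3 does not apply.
§4 applies: 16 + 4 = 20.
§6 applies: 20 + 3 = 23.
§7 applies: 23 + 3 = 26.
§8 applies (level before this adjustment is 26 ≥ 9, so +5): 26 + 5 = 31.
Level 31 exceeds the maximum of 16; capped at 16.
Final offense level: 16.
Criminal history: 9 prior points → Category 2 (3-10).
Level 16 falls in the 16 band.
Grid: Level 16 × Category 2 = 128-168 weeks.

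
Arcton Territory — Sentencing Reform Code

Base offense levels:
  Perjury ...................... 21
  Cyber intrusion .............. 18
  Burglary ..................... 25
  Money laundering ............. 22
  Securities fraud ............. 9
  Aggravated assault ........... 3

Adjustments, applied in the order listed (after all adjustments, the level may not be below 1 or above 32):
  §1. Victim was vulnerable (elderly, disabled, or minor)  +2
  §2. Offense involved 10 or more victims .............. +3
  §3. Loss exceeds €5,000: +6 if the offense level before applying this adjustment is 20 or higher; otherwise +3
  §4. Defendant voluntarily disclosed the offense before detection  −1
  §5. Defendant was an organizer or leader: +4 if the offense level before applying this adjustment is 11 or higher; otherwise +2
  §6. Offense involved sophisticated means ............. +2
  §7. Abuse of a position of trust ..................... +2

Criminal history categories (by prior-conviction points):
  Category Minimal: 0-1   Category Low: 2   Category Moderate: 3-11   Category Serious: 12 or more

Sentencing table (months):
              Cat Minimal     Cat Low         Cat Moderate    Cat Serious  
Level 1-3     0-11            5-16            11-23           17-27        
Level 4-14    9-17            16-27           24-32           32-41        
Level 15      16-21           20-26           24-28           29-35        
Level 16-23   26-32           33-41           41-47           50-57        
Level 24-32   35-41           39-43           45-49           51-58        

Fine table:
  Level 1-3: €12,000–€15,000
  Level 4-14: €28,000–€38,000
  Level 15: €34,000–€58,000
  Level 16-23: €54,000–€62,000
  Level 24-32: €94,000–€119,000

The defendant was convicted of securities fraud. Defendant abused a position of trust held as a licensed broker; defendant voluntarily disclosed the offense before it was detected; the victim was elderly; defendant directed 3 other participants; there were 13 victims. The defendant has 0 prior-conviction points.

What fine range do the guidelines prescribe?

€54,000–€62,000

Base offense level for securities fraud: 9.
§1 applies: 9 + 2 = 11.
§2 applies: 11 + 3 = 14.
§3 does not apply.
§4 applies: 14 − 1 = 13.
§5 applies (level before this adjustment is 13 ≥ 11, so +4): 13 + 4 = 17.
§6 does not apply.
§7 applies: 17 + 2 = 19.
Final offense level: 19.
Level 19 falls in the 16-23 band.
Fine table: Level 16-23 → €54,000–€62,000.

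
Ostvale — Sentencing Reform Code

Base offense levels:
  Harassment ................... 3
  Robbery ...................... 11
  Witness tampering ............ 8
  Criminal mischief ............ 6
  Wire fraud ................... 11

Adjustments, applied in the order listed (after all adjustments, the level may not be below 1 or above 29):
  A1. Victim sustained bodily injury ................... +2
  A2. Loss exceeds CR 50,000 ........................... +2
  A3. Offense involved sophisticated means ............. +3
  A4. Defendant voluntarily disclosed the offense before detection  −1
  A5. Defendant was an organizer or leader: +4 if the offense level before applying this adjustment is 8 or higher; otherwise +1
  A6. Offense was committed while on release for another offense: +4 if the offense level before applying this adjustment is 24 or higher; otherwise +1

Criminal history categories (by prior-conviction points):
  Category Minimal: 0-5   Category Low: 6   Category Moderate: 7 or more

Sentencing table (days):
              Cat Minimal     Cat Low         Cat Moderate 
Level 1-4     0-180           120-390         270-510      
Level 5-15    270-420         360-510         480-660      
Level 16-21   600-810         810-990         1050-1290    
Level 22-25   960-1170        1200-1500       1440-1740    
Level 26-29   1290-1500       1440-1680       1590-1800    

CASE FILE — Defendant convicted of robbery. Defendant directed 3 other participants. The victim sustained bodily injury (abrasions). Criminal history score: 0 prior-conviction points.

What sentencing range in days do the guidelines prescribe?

600-810 days

Base offense level for robbery: 11.
A1 applies: 11 + 2 = 13.
A3 does not apply.
A5 applies (level before this adjustment is 13 ≥ 8, so +4): 13 + 4 = 17.
Final offense level: 17.
Criminal history: 0 prior points → Category Minimal (0-5).
Level 17 falls in the 16-21 band.
Grid: Level 16-21 × Category Minimal = 600-810 days.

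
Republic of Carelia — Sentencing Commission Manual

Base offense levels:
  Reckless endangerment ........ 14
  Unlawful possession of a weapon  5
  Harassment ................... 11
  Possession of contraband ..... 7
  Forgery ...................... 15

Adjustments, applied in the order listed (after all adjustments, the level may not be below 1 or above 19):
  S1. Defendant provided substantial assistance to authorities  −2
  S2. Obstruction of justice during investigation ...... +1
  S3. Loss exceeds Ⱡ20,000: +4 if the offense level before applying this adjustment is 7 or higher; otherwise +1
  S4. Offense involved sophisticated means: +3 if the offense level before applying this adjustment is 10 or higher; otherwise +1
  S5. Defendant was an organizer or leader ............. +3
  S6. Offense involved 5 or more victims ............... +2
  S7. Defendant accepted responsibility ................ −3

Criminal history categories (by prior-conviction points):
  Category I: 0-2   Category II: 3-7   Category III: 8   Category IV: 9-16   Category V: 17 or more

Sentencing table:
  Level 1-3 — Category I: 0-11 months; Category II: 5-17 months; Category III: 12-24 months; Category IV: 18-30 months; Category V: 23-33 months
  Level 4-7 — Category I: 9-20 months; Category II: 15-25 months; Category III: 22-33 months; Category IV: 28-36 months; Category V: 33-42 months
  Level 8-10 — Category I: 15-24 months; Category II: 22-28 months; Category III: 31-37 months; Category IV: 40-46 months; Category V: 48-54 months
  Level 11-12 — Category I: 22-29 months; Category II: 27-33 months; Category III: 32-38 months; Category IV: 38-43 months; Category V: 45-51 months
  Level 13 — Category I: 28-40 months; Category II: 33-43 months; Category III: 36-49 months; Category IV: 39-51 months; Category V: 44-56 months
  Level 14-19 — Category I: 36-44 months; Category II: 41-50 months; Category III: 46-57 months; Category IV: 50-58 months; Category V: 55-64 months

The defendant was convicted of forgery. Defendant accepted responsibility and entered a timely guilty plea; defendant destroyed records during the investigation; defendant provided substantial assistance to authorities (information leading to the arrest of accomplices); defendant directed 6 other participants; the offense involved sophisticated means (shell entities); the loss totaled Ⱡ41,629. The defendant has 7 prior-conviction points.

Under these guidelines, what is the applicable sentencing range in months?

41-50 months

Base offense level for forgery: 15.
S1 applies: 15 − 2 = 13.
S2 applies: 13 + 1 = 14.
S3 applies (level before this adjustment is 14 ≥ 7, so +4): 14 + 4 = 18.
S4 applies (level before this adjustment is 18 ≥ 10, so +3): 18 + 3 = 21.
S5 applies: 21 + 3 = 24.
S7 applies: 24 − 3 = 21.
Level 21 exceeds the maximum of 19; capped at 19.
Final offense level: 19.
Criminal history: 7 prior points → Category II (3-7).
Level 19 falls in the 14-19 band.
Grid: Level 14-19 × Category II = 41-50 months.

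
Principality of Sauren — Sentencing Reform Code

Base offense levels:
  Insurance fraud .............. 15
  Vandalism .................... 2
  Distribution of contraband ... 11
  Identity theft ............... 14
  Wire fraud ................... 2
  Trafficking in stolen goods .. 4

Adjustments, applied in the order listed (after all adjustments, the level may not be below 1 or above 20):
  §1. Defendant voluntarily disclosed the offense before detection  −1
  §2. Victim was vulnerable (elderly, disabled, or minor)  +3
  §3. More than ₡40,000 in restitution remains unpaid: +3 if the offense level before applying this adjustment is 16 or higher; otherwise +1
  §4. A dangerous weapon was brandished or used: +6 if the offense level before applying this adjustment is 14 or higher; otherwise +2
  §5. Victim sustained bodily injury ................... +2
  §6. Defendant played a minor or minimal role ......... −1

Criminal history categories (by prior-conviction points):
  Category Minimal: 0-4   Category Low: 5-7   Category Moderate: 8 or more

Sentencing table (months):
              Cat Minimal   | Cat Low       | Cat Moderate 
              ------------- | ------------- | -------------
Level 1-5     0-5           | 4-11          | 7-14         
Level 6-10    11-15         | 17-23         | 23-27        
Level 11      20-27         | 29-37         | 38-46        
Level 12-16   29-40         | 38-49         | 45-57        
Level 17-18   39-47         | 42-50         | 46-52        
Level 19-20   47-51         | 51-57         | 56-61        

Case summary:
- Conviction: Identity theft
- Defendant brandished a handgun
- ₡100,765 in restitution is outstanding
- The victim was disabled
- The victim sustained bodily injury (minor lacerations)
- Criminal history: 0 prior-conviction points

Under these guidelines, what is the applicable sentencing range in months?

47-51 months

Base offense level for identity theft: 14.
§1 does not apply.
§2 applies: 14 + 3 = 17.
§3 applies (level before this adjustment is 17 ≥ 16, so +3): 17 + 3 = 20.
§4 applies (level before this adjustment is 20 ≥ 14, so +6): 20 + 6 = 26.
§5 applies: 26 + 2 = 28.
§6 does not apply.
Level 28 exceeds the maximum of 20; capped at 20.
Final offense level: 20.
Criminal history: 0 prior points → Category Minimal (0-4).
Level 20 falls in the 19-20 band.
Grid: Level 19-20 × Category Minimal = 47-51 months.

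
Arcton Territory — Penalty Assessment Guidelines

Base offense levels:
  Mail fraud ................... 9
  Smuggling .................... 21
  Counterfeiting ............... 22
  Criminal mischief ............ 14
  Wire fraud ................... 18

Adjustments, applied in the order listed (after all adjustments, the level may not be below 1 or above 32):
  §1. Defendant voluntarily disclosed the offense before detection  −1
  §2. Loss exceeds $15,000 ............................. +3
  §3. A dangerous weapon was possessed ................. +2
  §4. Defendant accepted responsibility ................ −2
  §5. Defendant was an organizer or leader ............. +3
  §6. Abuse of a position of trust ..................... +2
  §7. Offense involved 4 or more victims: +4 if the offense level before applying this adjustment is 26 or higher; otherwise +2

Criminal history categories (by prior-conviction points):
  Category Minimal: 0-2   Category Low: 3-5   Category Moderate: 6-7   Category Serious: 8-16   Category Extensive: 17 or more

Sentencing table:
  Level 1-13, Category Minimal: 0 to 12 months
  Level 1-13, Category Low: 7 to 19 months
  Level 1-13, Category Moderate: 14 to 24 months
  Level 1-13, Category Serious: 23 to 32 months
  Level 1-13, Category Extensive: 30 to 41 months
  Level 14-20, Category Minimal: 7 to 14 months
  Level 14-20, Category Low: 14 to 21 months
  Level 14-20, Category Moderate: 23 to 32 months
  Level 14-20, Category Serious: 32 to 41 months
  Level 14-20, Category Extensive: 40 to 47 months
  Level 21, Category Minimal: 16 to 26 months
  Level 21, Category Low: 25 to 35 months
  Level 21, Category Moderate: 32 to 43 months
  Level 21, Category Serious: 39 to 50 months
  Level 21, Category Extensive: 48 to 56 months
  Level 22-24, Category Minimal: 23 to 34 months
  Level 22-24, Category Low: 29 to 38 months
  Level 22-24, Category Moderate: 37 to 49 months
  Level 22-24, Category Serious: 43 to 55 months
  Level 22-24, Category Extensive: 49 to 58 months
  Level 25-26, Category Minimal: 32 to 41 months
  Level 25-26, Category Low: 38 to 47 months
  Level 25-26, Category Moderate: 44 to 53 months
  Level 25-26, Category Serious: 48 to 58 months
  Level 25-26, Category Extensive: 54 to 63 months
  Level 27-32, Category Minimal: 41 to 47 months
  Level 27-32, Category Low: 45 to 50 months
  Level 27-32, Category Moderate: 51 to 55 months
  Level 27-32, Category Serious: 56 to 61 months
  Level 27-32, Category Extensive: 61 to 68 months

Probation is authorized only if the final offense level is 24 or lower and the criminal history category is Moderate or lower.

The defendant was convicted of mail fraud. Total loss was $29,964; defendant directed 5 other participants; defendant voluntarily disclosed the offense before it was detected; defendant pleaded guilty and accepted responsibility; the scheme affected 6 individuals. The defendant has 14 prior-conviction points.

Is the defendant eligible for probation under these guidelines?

Base offense level for mail fraud: 9.
§1 applies: 9 − 1 = 8.
§2 applies: 8 + 3 = 11.
§3 does not apply.
§4 applies: 11 − 2 = 9.
§5 applies: 9 + 3 = 12.
§7 applies (level before this adjustment is 12 < 26, so +2): 12 + 2 = 14.
Final offense level: 14.
Criminal history: 14 prior points → Category Serious (8-16).
Level 14 falls in the 14-20 band.
Grid: Level 14-20 × Category Serious = 32-41 months.
Probation check: level 14 ≤ 24 and category Serious > Moderate → not eligible.

No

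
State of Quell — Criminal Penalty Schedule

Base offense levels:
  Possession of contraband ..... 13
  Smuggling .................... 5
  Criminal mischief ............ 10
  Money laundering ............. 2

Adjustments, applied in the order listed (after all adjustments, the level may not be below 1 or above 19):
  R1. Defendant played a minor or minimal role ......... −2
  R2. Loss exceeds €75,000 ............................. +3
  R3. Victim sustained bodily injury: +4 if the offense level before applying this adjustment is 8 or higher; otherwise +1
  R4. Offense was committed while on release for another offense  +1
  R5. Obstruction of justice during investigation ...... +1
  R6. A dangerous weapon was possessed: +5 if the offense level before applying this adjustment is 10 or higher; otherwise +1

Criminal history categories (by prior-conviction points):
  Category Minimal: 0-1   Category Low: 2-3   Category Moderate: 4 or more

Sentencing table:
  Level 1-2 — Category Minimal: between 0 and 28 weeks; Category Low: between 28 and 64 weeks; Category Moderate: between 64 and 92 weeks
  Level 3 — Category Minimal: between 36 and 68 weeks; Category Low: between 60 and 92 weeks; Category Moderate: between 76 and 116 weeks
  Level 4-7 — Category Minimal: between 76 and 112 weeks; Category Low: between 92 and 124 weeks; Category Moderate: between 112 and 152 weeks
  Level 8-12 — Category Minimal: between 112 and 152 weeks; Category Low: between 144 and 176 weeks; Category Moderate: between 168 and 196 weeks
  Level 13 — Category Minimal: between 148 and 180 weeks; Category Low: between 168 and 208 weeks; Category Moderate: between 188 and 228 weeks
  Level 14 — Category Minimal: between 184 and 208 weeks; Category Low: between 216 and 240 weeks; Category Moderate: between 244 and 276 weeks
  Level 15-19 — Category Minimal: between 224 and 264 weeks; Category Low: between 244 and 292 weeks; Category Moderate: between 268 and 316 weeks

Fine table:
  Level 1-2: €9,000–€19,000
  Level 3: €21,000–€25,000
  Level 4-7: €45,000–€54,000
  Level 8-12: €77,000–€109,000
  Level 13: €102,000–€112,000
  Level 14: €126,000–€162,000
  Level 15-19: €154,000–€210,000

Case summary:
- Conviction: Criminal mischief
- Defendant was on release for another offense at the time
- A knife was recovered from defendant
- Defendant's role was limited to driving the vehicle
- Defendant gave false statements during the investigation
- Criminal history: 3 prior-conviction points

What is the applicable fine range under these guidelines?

€154,000–€210,000

Base offense level for criminal mischief: 10.
R1 applies: 10 − 2 = 8.
R3 does not apply.
R4 applies: 8 + 1 = 9.
R5 applies: 9 + 1 = 10.
R6 applies (level before this adjustment is 10 ≥ 10, so +5): 10 + 5 = 15.
Final offense level: 15.
Level 15 falls in the 15-19 band.
Fine table: Level 15-19 → €154,000–€210,000.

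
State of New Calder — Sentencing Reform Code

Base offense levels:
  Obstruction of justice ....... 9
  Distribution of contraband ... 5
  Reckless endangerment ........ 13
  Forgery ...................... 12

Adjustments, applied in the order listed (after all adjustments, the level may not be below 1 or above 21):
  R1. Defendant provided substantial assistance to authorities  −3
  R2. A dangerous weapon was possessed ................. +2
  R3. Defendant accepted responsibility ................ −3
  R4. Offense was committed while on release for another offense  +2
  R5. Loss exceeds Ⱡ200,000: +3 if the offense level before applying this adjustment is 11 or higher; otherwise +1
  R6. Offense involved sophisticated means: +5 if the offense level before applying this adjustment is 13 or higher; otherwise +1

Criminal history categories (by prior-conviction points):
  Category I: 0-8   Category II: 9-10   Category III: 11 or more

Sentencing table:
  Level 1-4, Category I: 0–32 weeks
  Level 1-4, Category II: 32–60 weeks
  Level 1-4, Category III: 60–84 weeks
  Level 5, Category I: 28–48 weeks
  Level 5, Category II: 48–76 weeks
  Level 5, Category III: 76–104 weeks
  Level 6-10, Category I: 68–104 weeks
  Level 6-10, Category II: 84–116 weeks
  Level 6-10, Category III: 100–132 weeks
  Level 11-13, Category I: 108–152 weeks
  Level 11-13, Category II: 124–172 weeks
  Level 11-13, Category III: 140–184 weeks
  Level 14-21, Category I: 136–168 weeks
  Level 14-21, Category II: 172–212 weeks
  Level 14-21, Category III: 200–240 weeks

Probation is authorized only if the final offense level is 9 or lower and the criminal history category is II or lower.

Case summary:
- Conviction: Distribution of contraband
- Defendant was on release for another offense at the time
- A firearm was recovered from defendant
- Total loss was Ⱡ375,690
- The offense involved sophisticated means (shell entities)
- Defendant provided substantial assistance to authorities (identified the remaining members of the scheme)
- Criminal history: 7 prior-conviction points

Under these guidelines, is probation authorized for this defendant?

Base offense level for distribution of contraband: 5.
R1 applies: 5 − 3 = 2.
R2 applies: 2 + 2 = 4.
R3 does not apply.
R4 applies: 4 + 2 = 6.
R5 applies (level before this adjustment is 6 < 11, so +1): 6 + 1 = 7.
R6 applies (level before this adjustment is 7 < 13, so +1): 7 + 1 = 8.
Final offense level: 8.
Criminal history: 7 prior points → Category I (0-8).
Level 8 falls in the 6-10 band.
Grid: Level 6-10 × Category I = 68-104 weeks.
Probation check: level 8 ≤ 9 and category I ≤ II → eligible.

Yes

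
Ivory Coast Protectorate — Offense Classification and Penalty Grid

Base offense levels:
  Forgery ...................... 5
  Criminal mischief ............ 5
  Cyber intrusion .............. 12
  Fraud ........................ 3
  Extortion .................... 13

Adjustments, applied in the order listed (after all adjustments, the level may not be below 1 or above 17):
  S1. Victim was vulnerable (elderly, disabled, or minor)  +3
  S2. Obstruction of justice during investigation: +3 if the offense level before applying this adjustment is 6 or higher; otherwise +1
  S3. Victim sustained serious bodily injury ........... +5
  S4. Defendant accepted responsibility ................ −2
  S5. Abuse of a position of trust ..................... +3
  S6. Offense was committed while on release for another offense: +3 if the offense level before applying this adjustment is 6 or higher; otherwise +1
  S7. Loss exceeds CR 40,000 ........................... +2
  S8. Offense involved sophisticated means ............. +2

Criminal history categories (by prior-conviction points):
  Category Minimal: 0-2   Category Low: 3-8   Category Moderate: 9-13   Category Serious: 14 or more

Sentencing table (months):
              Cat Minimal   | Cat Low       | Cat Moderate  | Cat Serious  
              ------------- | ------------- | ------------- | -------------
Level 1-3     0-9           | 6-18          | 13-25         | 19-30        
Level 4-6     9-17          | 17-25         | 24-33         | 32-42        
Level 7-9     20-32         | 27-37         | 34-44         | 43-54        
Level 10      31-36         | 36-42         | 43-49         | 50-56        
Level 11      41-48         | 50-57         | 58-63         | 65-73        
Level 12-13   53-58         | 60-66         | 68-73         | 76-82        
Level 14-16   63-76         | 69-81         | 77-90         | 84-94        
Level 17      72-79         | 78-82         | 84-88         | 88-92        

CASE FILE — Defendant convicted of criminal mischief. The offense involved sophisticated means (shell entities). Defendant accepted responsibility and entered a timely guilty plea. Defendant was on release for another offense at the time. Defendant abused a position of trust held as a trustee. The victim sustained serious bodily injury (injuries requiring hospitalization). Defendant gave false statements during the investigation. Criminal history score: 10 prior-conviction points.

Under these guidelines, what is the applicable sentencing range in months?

84-88 months

Base offense level for criminal mischief: 5.
S2 applies (level before this adjustment is 5 < 6, so +1): 5 + 1 = 6.
S3 applies: 6 + 5 = 11.
S4 applies: 11 − 2 = 9.
S5 applies: 9 + 3 = 12.
S6 applies (level before this adjustment is 12 ≥ 6, so +3): 12 + 3 = 15.
S7 does not apply.
S8 applies: 15 + 2 = 17.
Final offense level: 17.
Criminal history: 10 prior points → Category Moderate (9-13).
Level 17 falls in the 17 band.
Grid: Level 17 × Category Moderate = 84-88 months.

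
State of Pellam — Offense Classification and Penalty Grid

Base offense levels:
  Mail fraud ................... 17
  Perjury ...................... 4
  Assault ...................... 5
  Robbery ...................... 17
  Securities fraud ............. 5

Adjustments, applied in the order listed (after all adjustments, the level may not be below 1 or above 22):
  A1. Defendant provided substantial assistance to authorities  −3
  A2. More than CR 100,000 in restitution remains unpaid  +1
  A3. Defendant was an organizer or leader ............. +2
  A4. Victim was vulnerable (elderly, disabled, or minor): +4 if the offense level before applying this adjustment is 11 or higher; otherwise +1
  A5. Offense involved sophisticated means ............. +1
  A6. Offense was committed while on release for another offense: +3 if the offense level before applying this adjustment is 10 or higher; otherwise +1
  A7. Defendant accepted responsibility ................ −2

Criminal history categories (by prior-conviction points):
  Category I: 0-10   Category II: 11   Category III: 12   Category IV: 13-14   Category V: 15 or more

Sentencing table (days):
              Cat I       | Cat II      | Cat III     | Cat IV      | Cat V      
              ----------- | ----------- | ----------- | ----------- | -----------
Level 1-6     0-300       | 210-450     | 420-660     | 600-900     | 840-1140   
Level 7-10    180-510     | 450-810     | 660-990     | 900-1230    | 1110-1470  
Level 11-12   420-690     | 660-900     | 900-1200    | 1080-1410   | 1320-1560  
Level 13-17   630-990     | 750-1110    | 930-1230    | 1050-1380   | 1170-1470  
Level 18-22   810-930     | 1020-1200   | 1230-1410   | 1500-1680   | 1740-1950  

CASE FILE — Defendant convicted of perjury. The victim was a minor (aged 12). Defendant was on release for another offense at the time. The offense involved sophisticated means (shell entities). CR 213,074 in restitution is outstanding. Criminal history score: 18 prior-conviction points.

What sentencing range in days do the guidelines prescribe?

Base offense level for perjury: 4.
A1 does not apply.
A2 applies: 4 + 1 = 5.
A3 does not apply.
A4 applies (level before this adjustment is 5 < 11, so +1): 5 + 1 = 6.
A5 applies: 6 + 1 = 7.
A6 applies (level before this adjustment is 7 < 10, so +1): 7 + 1 = 8.
Final offense level: 8.
Criminal history: 18 prior points → Category V (15+).
Level 8 falls in the 7-10 band.
Grid: Level 7-10 × Category V = 1110-1470 days.

1110-1470 days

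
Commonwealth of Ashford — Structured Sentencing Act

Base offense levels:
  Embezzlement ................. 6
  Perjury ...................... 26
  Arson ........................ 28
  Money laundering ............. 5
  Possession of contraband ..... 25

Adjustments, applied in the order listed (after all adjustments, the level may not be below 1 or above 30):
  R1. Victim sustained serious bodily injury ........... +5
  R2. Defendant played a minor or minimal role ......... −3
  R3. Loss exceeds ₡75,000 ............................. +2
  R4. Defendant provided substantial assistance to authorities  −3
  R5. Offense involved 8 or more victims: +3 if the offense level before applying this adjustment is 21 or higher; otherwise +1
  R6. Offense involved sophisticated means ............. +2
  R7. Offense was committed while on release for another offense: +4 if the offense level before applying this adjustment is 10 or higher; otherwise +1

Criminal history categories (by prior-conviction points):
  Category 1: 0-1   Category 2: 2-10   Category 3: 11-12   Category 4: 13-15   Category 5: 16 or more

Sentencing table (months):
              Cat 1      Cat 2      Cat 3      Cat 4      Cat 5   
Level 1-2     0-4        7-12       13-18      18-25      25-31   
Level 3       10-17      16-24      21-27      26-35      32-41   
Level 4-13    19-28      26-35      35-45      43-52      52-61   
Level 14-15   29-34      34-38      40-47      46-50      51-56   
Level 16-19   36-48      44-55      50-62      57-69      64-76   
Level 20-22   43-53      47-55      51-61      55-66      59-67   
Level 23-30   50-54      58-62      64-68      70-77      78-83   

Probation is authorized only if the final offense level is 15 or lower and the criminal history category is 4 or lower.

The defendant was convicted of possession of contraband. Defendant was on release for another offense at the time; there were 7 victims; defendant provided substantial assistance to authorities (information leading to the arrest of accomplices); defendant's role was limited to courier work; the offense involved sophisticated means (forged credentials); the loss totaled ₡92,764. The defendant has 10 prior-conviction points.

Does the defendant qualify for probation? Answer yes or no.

No

Base offense level for possession of contraband: 25.
R1 does not apply.
R2 applies: 25 − 3 = 22.
R3 applies: 22 + 2 = 24.
R4 applies: 24 − 3 = 21.
R5 does not apply.
R6 applies: 21 + 2 = 23.
R7 applies (level before this adjustment is 23 ≥ 10, so +4): 23 + 4 = 27.
Final offense level: 27.
Criminal history: 10 prior points → Category 2 (2-10).
Level 27 falls in the 23-30 band.
Grid: Level 23-30 × Category 2 = 58-62 months.
Probation check: level 27 > 15 and category 2 ≤ 4 → not eligible.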